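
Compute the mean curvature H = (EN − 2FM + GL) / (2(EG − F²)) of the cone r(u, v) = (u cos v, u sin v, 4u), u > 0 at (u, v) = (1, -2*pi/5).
H = 2*sqrt(17)/17

With E = 17, F = 0, G = u^2, L = 0, M = 0, N = 4*sqrt(17)*u^2/(17*Abs(u)), assemble
  H = (EN − 2FM + GL) / (2(EG − F²)) = 2*sqrt(17)/(17*Abs(u)).
At (u, v) = (1, -2*pi/5): H = 2*sqrt(17)/17.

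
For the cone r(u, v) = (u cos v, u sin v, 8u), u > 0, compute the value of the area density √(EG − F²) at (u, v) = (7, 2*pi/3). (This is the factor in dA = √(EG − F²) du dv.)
√(EG − F²)|_{(7, 2*pi/3)} = 7*sqrt(65)

E = 65, F = 0, G = u^2, so EG − F² = 65*u^2. Taking the positive square root: √(EG − F²) = sqrt(65)*Abs(u). At (u, v) = (7, 2*pi/3): 7*sqrt(65).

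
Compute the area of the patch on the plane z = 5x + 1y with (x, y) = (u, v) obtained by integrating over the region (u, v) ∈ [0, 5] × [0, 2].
Area = 30*sqrt(3)

Area = ∫∫ √(EG − F²) du dv with √(EG − F²) = 3*sqrt(3). Integrating over [0, 5] × [0, 2] gives 30*sqrt(3).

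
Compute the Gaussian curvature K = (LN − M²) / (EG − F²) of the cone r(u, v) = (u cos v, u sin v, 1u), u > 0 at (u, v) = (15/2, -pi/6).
K = 0

Coefficients of the first fundamental form: E = 2, F = 0, G = u^2.
Coefficients of the second fundamental form: L = 0, M = 0, N = sqrt(2)*u^2/(2*Abs(u)).
Assemble K = (LN − M²)/(EG − F²) = 0. At (u, v) = (15/2, -pi/6): K = 0.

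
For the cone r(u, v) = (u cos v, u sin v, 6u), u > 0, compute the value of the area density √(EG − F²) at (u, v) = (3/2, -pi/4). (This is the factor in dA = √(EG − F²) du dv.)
√(EG − F²)|_{(3/2, -pi/4)} = 3*sqrt(37)/2

E = 37, F = 0, G = u^2, so EG − F² = 37*u^2. Taking the positive square root: √(EG − F²) = sqrt(37)*Abs(u). At (u, v) = (3/2, -pi/4): 3*sqrt(37)/2.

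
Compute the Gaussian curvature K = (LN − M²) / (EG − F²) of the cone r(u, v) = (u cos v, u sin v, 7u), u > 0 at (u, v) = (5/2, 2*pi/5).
K = 0

Coefficients of the first fundamental form: E = 50, F = 0, G = u^2.
Coefficients of the second fundamental form: L = 0, M = 0, N = 7*sqrt(2)*u^2/(10*Abs(u)).
Assemble K = (LN − M²)/(EG − F²) = 0. At (u, v) = (5/2, 2*pi/5): K = 0.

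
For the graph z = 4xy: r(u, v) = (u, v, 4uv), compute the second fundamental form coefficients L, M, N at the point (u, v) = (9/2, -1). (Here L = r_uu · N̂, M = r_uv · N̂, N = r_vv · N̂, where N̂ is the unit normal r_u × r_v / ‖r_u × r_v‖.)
L = 0;  M = 4*sqrt(341)/341;  N = 0

Compute the unit normal N̂(u, v) = (-4*v/sqrt(16*u^2 + 16*v^2 + 1), -4*u/sqrt(16*u^2 + 16*v^2 + 1), 1/sqrt(16*u^2 + 16*v^2 + 1)), and the second partials r_uu, r_uv, r_vv. Take dot products:
  L(u, v) = r_uu · N̂ = 0,
  M(u, v) = r_uv · N̂ = 4/sqrt(16*u^2 + 16*v^2 + 1),
  N(u, v) = r_vv · N̂ = 0.
Evaluating at (u, v) = (9/2, -1):
  L = 0, M = 4*sqrt(341)/341, N = 0.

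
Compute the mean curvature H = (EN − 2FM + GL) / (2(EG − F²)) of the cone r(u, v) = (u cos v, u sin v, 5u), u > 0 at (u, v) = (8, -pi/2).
H = 5*sqrt(26)/416

With E = 26, F = 0, G = u^2, L = 0, M = 0, N = 5*sqrt(26)*u^2/(26*Abs(u)), assemble
  H = (EN − 2FM + GL) / (2(EG − F²)) = 5*sqrt(26)/(52*Abs(u)).
At (u, v) = (8, -pi/2): H = 5*sqrt(26)/416.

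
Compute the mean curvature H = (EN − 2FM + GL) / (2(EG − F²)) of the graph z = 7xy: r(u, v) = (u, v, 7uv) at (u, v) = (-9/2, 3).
H = 37044*sqrt(5737)/32913169

With E = 49*v^2 + 1, F = 49*u*v, G = 49*u^2 + 1, L = 0, M = 7/sqrt(49*u^2 + 49*v^2 + 1), N = 0, assemble
  H = (EN − 2FM + GL) / (2(EG − F²)) = -343*u*v/(49*u^2 + 49*v^2 + 1)^(3/2).
At (u, v) = (-9/2, 3): H = 37044*sqrt(5737)/32913169.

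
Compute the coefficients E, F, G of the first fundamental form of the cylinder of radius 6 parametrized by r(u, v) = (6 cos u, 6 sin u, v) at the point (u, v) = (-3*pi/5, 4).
E = 36;  F = 0;  G = 1

Partials: r_u = (-6*sin(u), 6*cos(u), 0), r_v = (0, 0, 1). As functions of (u, v):
  E = r_u · r_u = 36,
  F = r_u · r_v = 0,
  G = r_v · r_v = 1.
Evaluating at (u, v) = (-3*pi/5, 4): E = 36, F = 0, G = 1.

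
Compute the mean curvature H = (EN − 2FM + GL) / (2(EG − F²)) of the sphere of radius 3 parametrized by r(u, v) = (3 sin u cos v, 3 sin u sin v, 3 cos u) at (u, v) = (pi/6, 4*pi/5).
H = -1/3

With E = 9, F = 0, G = 9*sin(u)^2, L = -3*sin(u)/Abs(sin(u)), M = 0, N = -3*sin(u)^3/Abs(sin(u)), assemble
  H = (EN − 2FM + GL) / (2(EG − F²)) = -sin(u)/(3*Abs(sin(u))).
At (u, v) = (pi/6, 4*pi/5): H = -1/3.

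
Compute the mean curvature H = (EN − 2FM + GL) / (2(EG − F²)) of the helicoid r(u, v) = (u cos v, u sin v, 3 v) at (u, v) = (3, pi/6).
H = 0

With E = 1, F = 0, G = u^2 + 9, L = 0, M = -3/sqrt(u^2 + 9), N = 0, assemble
  H = (EN − 2FM + GL) / (2(EG − F²)) = 0.
At (u, v) = (3, pi/6): H = 0.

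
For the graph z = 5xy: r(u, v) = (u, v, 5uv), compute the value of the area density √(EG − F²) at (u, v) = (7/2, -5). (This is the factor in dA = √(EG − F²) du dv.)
√(EG − F²)|_{(7/2, -5)} = sqrt(3729)/2

E = 25*v^2 + 1, F = 25*u*v, G = 25*u^2 + 1, so EG − F² = 25*u^2 + 25*v^2 + 1. Taking the positive square root: √(EG − F²) = sqrt(25*u^2 + 25*v^2 + 1). At (u, v) = (7/2, -5): sqrt(3729)/2.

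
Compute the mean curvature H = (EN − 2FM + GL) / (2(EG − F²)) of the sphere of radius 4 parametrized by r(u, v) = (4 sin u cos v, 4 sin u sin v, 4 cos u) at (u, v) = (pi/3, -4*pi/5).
H = -1/4

With E = 16, F = 0, G = 16*sin(u)^2, L = -4*sin(u)/Abs(sin(u)), M = 0, N = -4*sin(u)^3/Abs(sin(u)), assemble
  H = (EN − 2FM + GL) / (2(EG − F²)) = -sin(u)/(4*Abs(sin(u))).
At (u, v) = (pi/3, -4*pi/5): H = -1/4.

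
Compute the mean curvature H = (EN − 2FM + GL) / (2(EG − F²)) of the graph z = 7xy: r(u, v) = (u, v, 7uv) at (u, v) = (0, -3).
H = 0

With E = 49*v^2 + 1, F = 49*u*v, G = 49*u^2 + 1, L = 0, M = 7/sqrt(49*u^2 + 49*v^2 + 1), N = 0, assemble
  H = (EN − 2FM + GL) / (2(EG − F²)) = -343*u*v/(49*u^2 + 49*v^2 + 1)^(3/2).
At (u, v) = (0, -3): H = 0.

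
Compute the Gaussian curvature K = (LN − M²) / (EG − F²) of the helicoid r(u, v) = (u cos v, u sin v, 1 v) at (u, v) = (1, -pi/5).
K = -1/4

Coefficients of the first fundamental form: E = 1, F = 0, G = u^2 + 1.
Coefficients of the second fundamental form: L = 0, M = -1/sqrt(u^2 + 1), N = 0.
Assemble K = (LN − M²)/(EG − F²) = -1/(u^2 + 1)^2. At (u, v) = (1, -pi/5): K = -1/4.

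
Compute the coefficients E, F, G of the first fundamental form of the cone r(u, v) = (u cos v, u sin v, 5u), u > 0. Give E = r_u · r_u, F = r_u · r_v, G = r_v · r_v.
E = 26;  F = 0;  G = u^2

Compute partials: r_u = (cos(v), sin(v), 5), r_v = (-u*sin(v), u*cos(v), 0). Then
  E = r_u · r_u = 26,
  F = r_u · r_v = 0,
  G = r_v · r_v = u^2.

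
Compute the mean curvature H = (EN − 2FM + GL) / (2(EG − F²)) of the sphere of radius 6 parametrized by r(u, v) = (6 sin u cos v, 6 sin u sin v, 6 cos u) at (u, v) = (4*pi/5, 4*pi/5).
H = -1/6

With E = 36, F = 0, G = 36*sin(u)^2, L = -6*sin(u)/Abs(sin(u)), M = 0, N = -6*sin(u)^3/Abs(sin(u)), assemble
  H = (EN − 2FM + GL) / (2(EG − F²)) = -sin(u)/(6*Abs(sin(u))).
At (u, v) = (4*pi/5, 4*pi/5): H = -1/6.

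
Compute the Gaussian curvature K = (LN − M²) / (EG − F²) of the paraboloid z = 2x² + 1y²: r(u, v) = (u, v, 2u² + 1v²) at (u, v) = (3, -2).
K = 8/25921

Coefficients of the first fundamental form: E = 16*u^2 + 1, F = 8*u*v, G = 4*v^2 + 1.
Coefficients of the second fundamental form: L = 4/sqrt(16*u^2 + 4*v^2 + 1), M = 0, N = 2/sqrt(16*u^2 + 4*v^2 + 1).
Assemble K = (LN − M²)/(EG − F²) = 8/(256*u^4 + 128*u^2*v^2 + 32*u^2 + 16*v^4 + 8*v^2 + 1). At (u, v) = (3, -2): K = 8/25921.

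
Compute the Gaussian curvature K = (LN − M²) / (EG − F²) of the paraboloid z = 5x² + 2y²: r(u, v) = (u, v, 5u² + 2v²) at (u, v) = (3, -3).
K = 8/218405

Coefficients of the first fundamental form: E = 100*u^2 + 1, F = 40*u*v, G = 16*v^2 + 1.
Coefficients of the second fundamental form: L = 10/sqrt(100*u^2 + 16*v^2 + 1), M = 0, N = 4/sqrt(100*u^2 + 16*v^2 + 1).
Assemble K = (LN − M²)/(EG − F²) = 40/(10000*u^4 + 3200*u^2*v^2 + 200*u^2 + 256*v^4 + 32*v^2 + 1). At (u, v) = (3, -3): K = 8/218405.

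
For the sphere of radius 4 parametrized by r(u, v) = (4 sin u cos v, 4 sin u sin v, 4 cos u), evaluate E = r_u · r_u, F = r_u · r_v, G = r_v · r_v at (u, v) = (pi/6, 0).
E = 16;  F = 0;  G = 4

Partials: r_u = (4*cos(u)*cos(v), 4*sin(v)*cos(u), -4*sin(u)), r_v = (-4*sin(u)*sin(v), 4*sin(u)*cos(v), 0). As functions of (u, v):
  E = r_u · r_u = 16,
  F = r_u · r_v = 0,
  G = r_v · r_v = 16*sin(u)^2.
Evaluating at (u, v) = (pi/6, 0): E = 16, F = 0, G = 4.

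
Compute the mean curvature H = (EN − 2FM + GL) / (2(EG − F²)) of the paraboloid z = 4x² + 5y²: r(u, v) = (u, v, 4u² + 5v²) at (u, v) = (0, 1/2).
H = 109*sqrt(26)/676

With E = 64*u^2 + 1, F = 80*u*v, G = 100*v^2 + 1, L = 8/sqrt(64*u^2 + 100*v^2 + 1), M = 0, N = 10/sqrt(64*u^2 + 100*v^2 + 1), assemble
  H = (EN − 2FM + GL) / (2(EG − F²)) = (320*u^2 + 400*v^2 + 9)/(64*u^2 + 100*v^2 + 1)^(3/2).
At (u, v) = (0, 1/2): H = 109*sqrt(26)/676.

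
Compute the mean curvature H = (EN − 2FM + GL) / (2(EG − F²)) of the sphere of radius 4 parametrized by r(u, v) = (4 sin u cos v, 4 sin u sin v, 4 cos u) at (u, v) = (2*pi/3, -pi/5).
H = -1/4

With E = 16, F = 0, G = 16*sin(u)^2, L = -4*sin(u)/Abs(sin(u)), M = 0, N = -4*sin(u)^3/Abs(sin(u)), assemble
  H = (EN − 2FM + GL) / (2(EG − F²)) = -sin(u)/(4*Abs(sin(u))).
At (u, v) = (2*pi/3, -pi/5): H = -1/4.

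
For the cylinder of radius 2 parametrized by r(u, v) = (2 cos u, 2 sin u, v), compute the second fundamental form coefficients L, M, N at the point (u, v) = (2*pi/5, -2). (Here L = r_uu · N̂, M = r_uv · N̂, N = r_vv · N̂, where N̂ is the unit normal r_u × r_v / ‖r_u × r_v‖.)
L = -2;  M = 0;  N = 0

Compute the unit normal N̂(u, v) = (cos(u), sin(u), 0), and the second partials r_uu, r_uv, r_vv. Take dot products:
  L(u, v) = r_uu · N̂ = -2,
  M(u, v) = r_uv · N̂ = 0,
  N(u, v) = r_vv · N̂ = 0.
Evaluating at (u, v) = (2*pi/5, -2):
  L = -2, M = 0, N = 0.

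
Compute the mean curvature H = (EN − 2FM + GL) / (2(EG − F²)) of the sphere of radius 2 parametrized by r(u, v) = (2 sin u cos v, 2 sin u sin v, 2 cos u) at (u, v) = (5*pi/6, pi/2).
H = -1/2

With E = 4, F = 0, G = 4*sin(u)^2, L = -2*sin(u)/Abs(sin(u)), M = 0, N = -2*sin(u)^3/Abs(sin(u)), assemble
  H = (EN − 2FM + GL) / (2(EG − F²)) = -sin(u)/(2*Abs(sin(u))).
At (u, v) = (5*pi/6, pi/2): H = -1/2.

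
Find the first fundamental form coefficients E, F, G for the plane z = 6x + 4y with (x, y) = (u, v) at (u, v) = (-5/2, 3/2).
E = 37;  F = 24;  G = 17

Partials: r_u = (1, 0, 6), r_v = (0, 1, 4). As functions of (u, v):
  E = r_u · r_u = 37,
  F = r_u · r_v = 24,
  G = r_v · r_v = 17.
Evaluating at (u, v) = (-5/2, 3/2): E = 37, F = 24, G = 17.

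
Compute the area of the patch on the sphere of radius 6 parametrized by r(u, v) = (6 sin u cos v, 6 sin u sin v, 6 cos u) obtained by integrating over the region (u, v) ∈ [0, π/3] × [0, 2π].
Area = 36*pi

Area = ∫∫ √(EG − F²) du dv with √(EG − F²) = 36*Abs(sin(u)). Integrating over [0, π/3] × [0, 2π] gives 36*pi.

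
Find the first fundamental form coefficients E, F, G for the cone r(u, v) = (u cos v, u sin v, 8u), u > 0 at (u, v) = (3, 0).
E = 65;  F = 0;  G = 9

Partials: r_u = (cos(v), sin(v), 8), r_v = (-u*sin(v), u*cos(v), 0). As functions of (u, v):
  E = r_u · r_u = 65,
  F = r_u · r_v = 0,
  G = r_v · r_v = u^2.
Evaluating at (u, v) = (3, 0): E = 65, F = 0, G = 9.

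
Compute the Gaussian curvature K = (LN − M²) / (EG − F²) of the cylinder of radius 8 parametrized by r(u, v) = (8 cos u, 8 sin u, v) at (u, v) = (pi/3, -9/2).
K = 0

Coefficients of the first fundamental form: E = 64, F = 0, G = 1.
Coefficients of the second fundamental form: L = -8, M = 0, N = 0.
Assemble K = (LN − M²)/(EG − F²) = 0. At (u, v) = (pi/3, -9/2): K = 0.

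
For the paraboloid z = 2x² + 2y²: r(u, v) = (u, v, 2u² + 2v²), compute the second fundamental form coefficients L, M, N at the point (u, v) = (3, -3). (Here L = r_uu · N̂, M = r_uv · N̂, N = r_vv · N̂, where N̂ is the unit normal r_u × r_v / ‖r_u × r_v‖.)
L = 4/17;  M = 0;  N = 4/17

Compute the unit normal N̂(u, v) = (-4*u/sqrt(16*u^2 + 16*v^2 + 1), -4*v/sqrt(16*u^2 + 16*v^2 + 1), 1/sqrt(16*u^2 + 16*v^2 + 1)), and the second partials r_uu, r_uv, r_vv. Take dot products:
  L(u, v) = r_uu · N̂ = 4/sqrt(16*u^2 + 16*v^2 + 1),
  M(u, v) = r_uv · N̂ = 0,
  N(u, v) = r_vv · N̂ = 4/sqrt(16*u^2 + 16*v^2 + 1).
Evaluating at (u, v) = (3, -3):
  L = 4/17, M = 0, N = 4/17.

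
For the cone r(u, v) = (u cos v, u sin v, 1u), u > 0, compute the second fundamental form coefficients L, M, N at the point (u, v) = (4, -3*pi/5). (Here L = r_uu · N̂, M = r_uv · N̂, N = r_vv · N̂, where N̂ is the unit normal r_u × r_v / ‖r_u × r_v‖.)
L = 0;  M = 0;  N = 2*sqrt(2)

Compute the unit normal N̂(u, v) = (-sqrt(2)*u*cos(v)/(2*Abs(u)), -sqrt(2)*u*sin(v)/(2*Abs(u)), sqrt(2)*u/(2*Abs(u))), and the second partials r_uu, r_uv, r_vv. Take dot products:
  L(u, v) = r_uu · N̂ = 0,
  M(u, v) = r_uv · N̂ = 0,
  N(u, v) = r_vv · N̂ = sqrt(2)*u^2/(2*Abs(u)).
Evaluating at (u, v) = (4, -3*pi/5):
  L = 0, M = 0, N = 2*sqrt(2).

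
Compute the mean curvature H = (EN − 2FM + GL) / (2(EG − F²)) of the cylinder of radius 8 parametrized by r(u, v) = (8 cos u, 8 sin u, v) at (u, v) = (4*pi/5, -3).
H = -1/16

With E = 64, F = 0, G = 1, L = -8, M = 0, N = 0, assemble
  H = (EN − 2FM + GL) / (2(EG − F²)) = -1/16.
At (u, v) = (4*pi/5, -3): H = -1/16.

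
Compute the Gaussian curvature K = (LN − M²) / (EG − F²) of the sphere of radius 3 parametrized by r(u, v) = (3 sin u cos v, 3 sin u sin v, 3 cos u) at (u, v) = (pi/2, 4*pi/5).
K = 1/9

Coefficients of the first fundamental form: E = 9, F = 0, G = 9*sin(u)^2.
Coefficients of the second fundamental form: L = -3*sin(u)/Abs(sin(u)), M = 0, N = -3*sin(u)^3/Abs(sin(u)).
Assemble K = (LN − M²)/(EG − F²) = 1/9. At (u, v) = (pi/2, 4*pi/5): K = 1/9.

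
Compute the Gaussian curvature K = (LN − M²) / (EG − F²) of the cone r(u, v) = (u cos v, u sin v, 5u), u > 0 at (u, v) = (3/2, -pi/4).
K = 0

Coefficients of the first fundamental form: E = 26, F = 0, G = u^2.
Coefficients of the second fundamental form: L = 0, M = 0, N = 5*sqrt(26)*u^2/(26*Abs(u)).
Assemble K = (LN − M²)/(EG − F²) = 0. At (u, v) = (3/2, -pi/4): K = 0.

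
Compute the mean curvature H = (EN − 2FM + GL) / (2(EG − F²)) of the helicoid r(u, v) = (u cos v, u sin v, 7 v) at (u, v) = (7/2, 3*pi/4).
H = 0

With E = 1, F = 0, G = u^2 + 49, L = 0, M = -7/sqrt(u^2 + 49), N = 0, assemble
  H = (EN − 2FM + GL) / (2(EG − F²)) = 0.
At (u, v) = (7/2, 3*pi/4): H = 0.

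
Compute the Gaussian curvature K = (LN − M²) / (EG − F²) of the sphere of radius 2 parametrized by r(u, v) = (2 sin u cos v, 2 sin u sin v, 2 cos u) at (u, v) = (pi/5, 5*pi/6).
K = 1/4

Coefficients of the first fundamental form: E = 4, F = 0, G = 4*sin(u)^2.
Coefficients of the second fundamental form: L = -2*sin(u)/Abs(sin(u)), M = 0, N = -2*sin(u)^3/Abs(sin(u)).
Assemble K = (LN − M²)/(EG − F²) = 1/4. At (u, v) = (pi/5, 5*pi/6): K = 1/4.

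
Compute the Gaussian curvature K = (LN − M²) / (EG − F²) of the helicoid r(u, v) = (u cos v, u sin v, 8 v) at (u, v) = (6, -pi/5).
K = -4/625

Coefficients of the first fundamental form: E = 1, F = 0, G = u^2 + 64.
Coefficients of the second fundamental form: L = 0, M = -8/sqrt(u^2 + 64), N = 0.
Assemble K = (LN − M²)/(EG − F²) = -64/(u^2 + 64)^2. At (u, v) = (6, -pi/5): K = -4/625.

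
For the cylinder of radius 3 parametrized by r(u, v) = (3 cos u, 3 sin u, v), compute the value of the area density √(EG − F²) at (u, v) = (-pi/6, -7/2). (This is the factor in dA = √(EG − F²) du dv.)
√(EG − F²)|_{(-pi/6, -7/2)} = 3

E = 9, F = 0, G = 1, so EG − F² = 9. Taking the positive square root: √(EG − F²) = 3. At (u, v) = (-pi/6, -7/2): 3.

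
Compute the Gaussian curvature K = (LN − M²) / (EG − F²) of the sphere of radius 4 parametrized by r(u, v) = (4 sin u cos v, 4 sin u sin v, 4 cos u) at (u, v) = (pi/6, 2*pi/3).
K = 1/16

Coefficients of the first fundamental form: E = 16, F = 0, G = 16*sin(u)^2.
Coefficients of the second fundamental form: L = -4*sin(u)/Abs(sin(u)), M = 0, N = -4*sin(u)^3/Abs(sin(u)).
Assemble K = (LN − M²)/(EG − F²) = 1/16. At (u, v) = (pi/6, 2*pi/3): K = 1/16.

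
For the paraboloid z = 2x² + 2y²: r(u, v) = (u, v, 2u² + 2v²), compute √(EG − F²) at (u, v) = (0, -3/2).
√(EG − F²)|_{(0, -3/2)} = sqrt(37)

E = 16*u^2 + 1, F = 16*u*v, G = 16*v^2 + 1; EG − F² = 16*u^2 + 16*v^2 + 1; √(EG − F²) = sqrt(16*u^2 + 16*v^2 + 1). At the given point: sqrt(37).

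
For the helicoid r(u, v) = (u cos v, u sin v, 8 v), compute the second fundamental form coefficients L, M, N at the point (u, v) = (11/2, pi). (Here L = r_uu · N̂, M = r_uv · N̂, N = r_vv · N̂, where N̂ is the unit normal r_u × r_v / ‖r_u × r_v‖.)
L = 0;  M = -16*sqrt(377)/377;  N = 0

Compute the unit normal N̂(u, v) = (8*sin(v)/sqrt(u^2 + 64), -8*cos(v)/sqrt(u^2 + 64), u/sqrt(u^2 + 64)), and the second partials r_uu, r_uv, r_vv. Take dot products:
  L(u, v) = r_uu · N̂ = 0,
  M(u, v) = r_uv · N̂ = -8/sqrt(u^2 + 64),
  N(u, v) = r_vv · N̂ = 0.
Evaluating at (u, v) = (11/2, pi):
  L = 0, M = -16*sqrt(377)/377, N = 0.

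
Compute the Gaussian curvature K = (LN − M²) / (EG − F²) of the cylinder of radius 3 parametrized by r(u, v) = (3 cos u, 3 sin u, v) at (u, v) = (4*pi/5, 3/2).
K = 0

Coefficients of the first fundamental form: E = 9, F = 0, G = 1.
Coefficients of the second fundamental form: L = -3, M = 0, N = 0.
Assemble K = (LN − M²)/(EG − F²) = 0. At (u, v) = (4*pi/5, 3/2): K = 0.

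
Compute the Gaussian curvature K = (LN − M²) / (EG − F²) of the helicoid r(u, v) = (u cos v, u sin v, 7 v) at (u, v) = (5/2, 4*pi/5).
K = -784/48841

Coefficients of the first fundamental form: E = 1, F = 0, G = u^2 + 49.
Coefficients of the second fundamental form: L = 0, M = -7/sqrt(u^2 + 49), N = 0.
Assemble K = (LN − M²)/(EG − F²) = -49/(u^2 + 49)^2. At (u, v) = (5/2, 4*pi/5): K = -784/48841.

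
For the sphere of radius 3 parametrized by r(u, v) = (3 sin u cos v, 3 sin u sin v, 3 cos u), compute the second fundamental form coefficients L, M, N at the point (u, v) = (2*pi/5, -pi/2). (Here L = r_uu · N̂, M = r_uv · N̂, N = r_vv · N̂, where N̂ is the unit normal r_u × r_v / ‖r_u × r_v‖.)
L = -3;  M = 0;  N = -15/8 - 3*sqrt(5)/8

Compute the unit normal N̂(u, v) = (sin(u)^2*cos(v)/Abs(sin(u)), sin(u)^2*sin(v)/Abs(sin(u)), sin(2*u)/(2*Abs(sin(u)))), and the second partials r_uu, r_uv, r_vv. Take dot products:
  L(u, v) = r_uu · N̂ = -3*sin(u)/Abs(sin(u)),
  M(u, v) = r_uv · N̂ = 0,
  N(u, v) = r_vv · N̂ = -3*sin(u)^3/Abs(sin(u)).
Evaluating at (u, v) = (2*pi/5, -pi/2):
  L = -3, M = 0, N = -15/8 - 3*sqrt(5)/8.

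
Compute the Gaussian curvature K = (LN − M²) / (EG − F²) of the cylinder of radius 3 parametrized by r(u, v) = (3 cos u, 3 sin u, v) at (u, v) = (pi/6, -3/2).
K = 0

Coefficients of the first fundamental form: E = 9, F = 0, G = 1.
Coefficients of the second fundamental form: L = -3, M = 0, N = 0.
Assemble K = (LN − M²)/(EG − F²) = 0. At (u, v) = (pi/6, -3/2): K = 0.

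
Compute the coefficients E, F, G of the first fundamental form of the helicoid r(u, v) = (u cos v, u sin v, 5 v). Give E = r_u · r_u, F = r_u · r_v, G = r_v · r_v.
E = 1;  F = 0;  G = u^2 + 25

Compute partials: r_u = (cos(v), sin(v), 0), r_v = (-u*sin(v), u*cos(v), 5). Then
  E = r_u · r_u = 1,
  F = r_u · r_v = 0,
  G = r_v · r_v = u^2 + 25.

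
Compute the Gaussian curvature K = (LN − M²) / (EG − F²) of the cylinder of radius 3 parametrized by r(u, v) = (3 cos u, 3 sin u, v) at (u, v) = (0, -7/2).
K = 0

Coefficients of the first fundamental form: E = 9, F = 0, G = 1.
Coefficients of the second fundamental form: L = -3, M = 0, N = 0.
Assemble K = (LN − M²)/(EG − F²) = 0. At (u, v) = (0, -7/2): K = 0.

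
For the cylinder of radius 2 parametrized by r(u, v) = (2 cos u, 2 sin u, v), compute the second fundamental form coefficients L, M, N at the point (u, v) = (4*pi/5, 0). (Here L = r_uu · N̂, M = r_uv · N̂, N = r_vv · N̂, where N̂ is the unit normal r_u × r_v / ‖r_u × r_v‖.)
L = -2;  M = 0;  N = 0

Compute the unit normal N̂(u, v) = (cos(u), sin(u), 0), and the second partials r_uu, r_uv, r_vv. Take dot products:
  L(u, v) = r_uu · N̂ = -2,
  M(u, v) = r_uv · N̂ = 0,
  N(u, v) = r_vv · N̂ = 0.
Evaluating at (u, v) = (4*pi/5, 0):
  L = -2, M = 0, N = 0.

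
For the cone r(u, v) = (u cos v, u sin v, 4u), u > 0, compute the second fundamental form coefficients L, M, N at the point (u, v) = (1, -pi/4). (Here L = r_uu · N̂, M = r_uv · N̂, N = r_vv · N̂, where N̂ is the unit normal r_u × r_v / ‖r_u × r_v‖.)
L = 0;  M = 0;  N = 4*sqrt(17)/17

Compute the unit normal N̂(u, v) = (-4*sqrt(17)*u*cos(v)/(17*Abs(u)), -4*sqrt(17)*u*sin(v)/(17*Abs(u)), sqrt(17)*u/(17*Abs(u))), and the second partials r_uu, r_uv, r_vv. Take dot products:
  L(u, v) = r_uu · N̂ = 0,
  M(u, v) = r_uv · N̂ = 0,
  N(u, v) = r_vv · N̂ = 4*sqrt(17)*u^2/(17*Abs(u)).
Evaluating at (u, v) = (1, -pi/4):
  L = 0, M = 0, N = 4*sqrt(17)/17.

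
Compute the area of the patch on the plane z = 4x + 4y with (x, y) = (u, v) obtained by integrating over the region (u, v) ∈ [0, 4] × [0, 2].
Area = 8*sqrt(33)

Area = ∫∫ √(EG − F²) du dv with √(EG − F²) = sqrt(33). Integrating over [0, 4] × [0, 2] gives 8*sqrt(33).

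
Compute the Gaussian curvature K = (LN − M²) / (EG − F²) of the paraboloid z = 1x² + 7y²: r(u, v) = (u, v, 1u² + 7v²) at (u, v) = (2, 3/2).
K = 7/52441

Coefficients of the first fundamental form: E = 4*u^2 + 1, F = 28*u*v, G = 196*v^2 + 1.
Coefficients of the second fundamental form: L = 2/sqrt(4*u^2 + 196*v^2 + 1), M = 0, N = 14/sqrt(4*u^2 + 196*v^2 + 1).
Assemble K = (LN − M²)/(EG − F²) = 28/(16*u^4 + 1568*u^2*v^2 + 8*u^2 + 38416*v^4 + 392*v^2 + 1). At (u, v) = (2, 3/2): K = 7/52441.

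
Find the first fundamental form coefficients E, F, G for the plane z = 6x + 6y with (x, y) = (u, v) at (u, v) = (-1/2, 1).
E = 37;  F = 36;  G = 37

Partials: r_u = (1, 0, 6), r_v = (0, 1, 6). As functions of (u, v):
  E = r_u · r_u = 37,
  F = r_u · r_v = 36,
  G = r_v · r_v = 37.
Evaluating at (u, v) = (-1/2, 1): E = 37, F = 36, G = 37.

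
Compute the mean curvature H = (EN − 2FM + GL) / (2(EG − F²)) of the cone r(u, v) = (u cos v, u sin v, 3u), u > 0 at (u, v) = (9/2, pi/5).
H = sqrt(10)/30

With E = 10, F = 0, G = u^2, L = 0, M = 0, N = 3*sqrt(10)*u^2/(10*Abs(u)), assemble
  H = (EN − 2FM + GL) / (2(EG − F²)) = 3*sqrt(10)/(20*Abs(u)).
At (u, v) = (9/2, pi/5): H = sqrt(10)/30.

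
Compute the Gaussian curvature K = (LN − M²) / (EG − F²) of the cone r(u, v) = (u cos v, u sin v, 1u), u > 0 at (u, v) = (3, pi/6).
K = 0

Coefficients of the first fundamental form: E = 2, F = 0, G = u^2.
Coefficients of the second fundamental form: L = 0, M = 0, N = sqrt(2)*u^2/(2*Abs(u)).
Assemble K = (LN − M²)/(EG − F²) = 0. At (u, v) = (3, pi/6): K = 0.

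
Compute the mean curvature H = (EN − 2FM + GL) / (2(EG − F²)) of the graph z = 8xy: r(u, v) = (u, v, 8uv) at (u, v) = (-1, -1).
H = -512*sqrt(129)/16641

With E = 64*v^2 + 1, F = 64*u*v, G = 64*u^2 + 1, L = 0, M = 8/sqrt(64*u^2 + 64*v^2 + 1), N = 0, assemble
  H = (EN − 2FM + GL) / (2(EG − F²)) = -512*u*v/(64*u^2 + 64*v^2 + 1)^(3/2).
At (u, v) = (-1, -1): H = -512*sqrt(129)/16641.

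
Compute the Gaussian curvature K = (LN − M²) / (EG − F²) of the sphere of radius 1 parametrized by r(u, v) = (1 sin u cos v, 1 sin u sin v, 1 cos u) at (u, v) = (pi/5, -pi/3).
K = 1

Coefficients of the first fundamental form: E = 1, F = 0, G = sin(u)^2.
Coefficients of the second fundamental form: L = -sin(u)/Abs(sin(u)), M = 0, N = -sin(u)^3/Abs(sin(u)).
Assemble K = (LN − M²)/(EG − F²) = 1. At (u, v) = (pi/5, -pi/3): K = 1.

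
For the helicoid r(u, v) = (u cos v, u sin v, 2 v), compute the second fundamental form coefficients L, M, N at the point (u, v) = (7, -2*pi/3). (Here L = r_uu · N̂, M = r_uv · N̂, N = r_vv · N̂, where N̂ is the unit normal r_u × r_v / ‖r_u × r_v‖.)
L = 0;  M = -2*sqrt(53)/53;  N = 0

Compute the unit normal N̂(u, v) = (2*sin(v)/sqrt(u^2 + 4), -2*cos(v)/sqrt(u^2 + 4), u/sqrt(u^2 + 4)), and the second partials r_uu, r_uv, r_vv. Take dot products:
  L(u, v) = r_uu · N̂ = 0,
  M(u, v) = r_uv · N̂ = -2/sqrt(u^2 + 4),
  N(u, v) = r_vv · N̂ = 0.
Evaluating at (u, v) = (7, -2*pi/3):
  L = 0, M = -2*sqrt(53)/53, N = 0.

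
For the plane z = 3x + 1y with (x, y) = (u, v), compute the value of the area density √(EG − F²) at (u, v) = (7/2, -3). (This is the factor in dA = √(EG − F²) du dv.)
√(EG − F²)|_{(7/2, -3)} = sqrt(11)

E = 10, F = 3, G = 2, so EG − F² = 11. Taking the positive square root: √(EG − F²) = sqrt(11). At (u, v) = (7/2, -3): sqrt(11).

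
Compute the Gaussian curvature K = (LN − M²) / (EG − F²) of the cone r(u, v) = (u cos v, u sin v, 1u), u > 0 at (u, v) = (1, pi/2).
K = 0

Coefficients of the first fundamental form: E = 2, F = 0, G = u^2.
Coefficients of the second fundamental form: L = 0, M = 0, N = sqrt(2)*u^2/(2*Abs(u)).
Assemble K = (LN − M²)/(EG − F²) = 0. At (u, v) = (1, pi/2): K = 0.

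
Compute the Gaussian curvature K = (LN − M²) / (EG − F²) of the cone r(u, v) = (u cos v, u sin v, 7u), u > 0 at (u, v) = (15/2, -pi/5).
K = 0

Coefficients of the first fundamental form: E = 50, F = 0, G = u^2.
Coefficients of the second fundamental form: L = 0, M = 0, N = 7*sqrt(2)*u^2/(10*Abs(u)).
Assemble K = (LN − M²)/(EG − F²) = 0. At (u, v) = (15/2, -pi/5): K = 0.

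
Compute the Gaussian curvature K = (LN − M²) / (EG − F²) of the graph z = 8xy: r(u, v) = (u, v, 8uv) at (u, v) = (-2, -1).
K = -64/103041

Coefficients of the first fundamental form: E = 64*v^2 + 1, F = 64*u*v, G = 64*u^2 + 1.
Coefficients of the second fundamental form: L = 0, M = 8/sqrt(64*u^2 + 64*v^2 + 1), N = 0.
Assemble K = (LN − M²)/(EG − F²) = -64/(4096*u^4 + 8192*u^2*v^2 + 128*u^2 + 4096*v^4 + 128*v^2 + 1). At (u, v) = (-2, -1): K = -64/103041.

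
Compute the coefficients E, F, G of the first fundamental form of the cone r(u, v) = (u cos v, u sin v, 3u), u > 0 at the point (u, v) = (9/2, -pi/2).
E = 10;  F = 0;  G = 81/4

Partials: r_u = (cos(v), sin(v), 3), r_v = (-u*sin(v), u*cos(v), 0). As functions of (u, v):
  E = r_u · r_u = 10,
  F = r_u · r_v = 0,
  G = r_v · r_v = u^2.
Evaluating at (u, v) = (9/2, -pi/2): E = 10, F = 0, G = 81/4.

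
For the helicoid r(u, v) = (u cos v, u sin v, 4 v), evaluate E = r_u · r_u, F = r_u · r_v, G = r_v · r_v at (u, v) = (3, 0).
E = 1;  F = 0;  G = 25

Partials: r_u = (cos(v), sin(v), 0), r_v = (-u*sin(v), u*cos(v), 4). As functions of (u, v):
  E = r_u · r_u = 1,
  F = r_u · r_v = 0,
  G = r_v · r_v = u^2 + 16.
Evaluating at (u, v) = (3, 0): E = 1, F = 0, G = 25.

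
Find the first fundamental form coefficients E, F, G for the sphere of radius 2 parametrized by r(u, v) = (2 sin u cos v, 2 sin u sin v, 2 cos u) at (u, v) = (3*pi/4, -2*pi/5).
E = 4;  F = 0;  G = 2

Partials: r_u = (2*cos(u)*cos(v), 2*sin(v)*cos(u), -2*sin(u)), r_v = (-2*sin(u)*sin(v), 2*sin(u)*cos(v), 0). As functions of (u, v):
  E = r_u · r_u = 4,
  F = r_u · r_v = 0,
  G = r_v · r_v = 4*sin(u)^2.
Evaluating at (u, v) = (3*pi/4, -2*pi/5): E = 4, F = 0, G = 2.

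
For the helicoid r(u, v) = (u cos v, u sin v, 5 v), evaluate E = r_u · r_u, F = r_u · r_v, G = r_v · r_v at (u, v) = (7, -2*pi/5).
E = 1;  F = 0;  G = 74

Partials: r_u = (cos(v), sin(v), 0), r_v = (-u*sin(v), u*cos(v), 5). As functions of (u, v):
  E = r_u · r_u = 1,
  F = r_u · r_v = 0,
  G = r_v · r_v = u^2 + 25.
Evaluating at (u, v) = (7, -2*pi/5): E = 1, F = 0, G = 74.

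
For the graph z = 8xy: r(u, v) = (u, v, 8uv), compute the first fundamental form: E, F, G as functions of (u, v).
E = 64*v^2 + 1;  F = 64*u*v;  G = 64*u^2 + 1

Compute partials: r_u = (1, 0, 8*v), r_v = (0, 1, 8*u). Then
  E = r_u · r_u = 64*v^2 + 1,
  F = r_u · r_v = 64*u*v,
  G = r_v · r_v = 64*u^2 + 1.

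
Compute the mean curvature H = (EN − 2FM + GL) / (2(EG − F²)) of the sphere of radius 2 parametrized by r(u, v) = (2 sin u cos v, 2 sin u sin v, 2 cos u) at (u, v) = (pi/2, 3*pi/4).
H = -1/2

With E = 4, F = 0, G = 4*sin(u)^2, L = -2*sin(u)/Abs(sin(u)), M = 0, N = -2*sin(u)^3/Abs(sin(u)), assemble
  H = (EN − 2FM + GL) / (2(EG − F²)) = -sin(u)/(2*Abs(sin(u))).
At (u, v) = (pi/2, 3*pi/4): H = -1/2.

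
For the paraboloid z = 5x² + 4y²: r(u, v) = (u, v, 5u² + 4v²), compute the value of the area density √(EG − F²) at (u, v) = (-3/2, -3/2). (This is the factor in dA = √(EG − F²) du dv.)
√(EG − F²)|_{(-3/2, -3/2)} = sqrt(370)

E = 100*u^2 + 1, F = 80*u*v, G = 64*v^2 + 1, so EG − F² = 100*u^2 + 64*v^2 + 1. Taking the positive square root: √(EG − F²) = sqrt(100*u^2 + 64*v^2 + 1). At (u, v) = (-3/2, -3/2): sqrt(370).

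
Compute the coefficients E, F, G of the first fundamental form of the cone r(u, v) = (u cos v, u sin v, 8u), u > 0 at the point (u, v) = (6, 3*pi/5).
E = 65;  F = 0;  G = 36

Partials: r_u = (cos(v), sin(v), 8), r_v = (-u*sin(v), u*cos(v), 0). As functions of (u, v):
  E = r_u · r_u = 65,
  F = r_u · r_v = 0,
  G = r_v · r_v = u^2.
Evaluating at (u, v) = (6, 3*pi/5): E = 65, F = 0, G = 36.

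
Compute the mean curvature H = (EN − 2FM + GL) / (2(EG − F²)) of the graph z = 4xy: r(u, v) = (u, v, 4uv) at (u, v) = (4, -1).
H = 256*sqrt(273)/74529

With E = 16*v^2 + 1, F = 16*u*v, G = 16*u^2 + 1, L = 0, M = 4/sqrt(16*u^2 + 16*v^2 + 1), N = 0, assemble
  H = (EN − 2FM + GL) / (2(EG − F²)) = -64*u*v/(16*u^2 + 16*v^2 + 1)^(3/2).
At (u, v) = (4, -1): H = 256*sqrt(273)/74529.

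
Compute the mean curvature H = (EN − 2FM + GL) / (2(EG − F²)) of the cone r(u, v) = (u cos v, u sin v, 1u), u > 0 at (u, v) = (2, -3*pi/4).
H = sqrt(2)/8

With E = 2, F = 0, G = u^2, L = 0, M = 0, N = sqrt(2)*u^2/(2*Abs(u)), assemble
  H = (EN − 2FM + GL) / (2(EG − F²)) = sqrt(2)/(4*Abs(u)).
At (u, v) = (2, -3*pi/4): H = sqrt(2)/8.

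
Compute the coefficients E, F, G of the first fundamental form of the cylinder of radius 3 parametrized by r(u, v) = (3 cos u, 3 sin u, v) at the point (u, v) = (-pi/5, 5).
E = 9;  F = 0;  G = 1

Partials: r_u = (-3*sin(u), 3*cos(u), 0), r_v = (0, 0, 1). As functions of (u, v):
  E = r_u · r_u = 9,
  F = r_u · r_v = 0,
  G = r_v · r_v = 1.
Evaluating at (u, v) = (-pi/5, 5): E = 9, F = 0, G = 1.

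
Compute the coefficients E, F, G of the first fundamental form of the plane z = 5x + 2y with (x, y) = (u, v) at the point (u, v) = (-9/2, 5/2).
E = 26;  F = 10;  G = 5

Partials: r_u = (1, 0, 5), r_v = (0, 1, 2). As functions of (u, v):
  E = r_u · r_u = 26,
  F = r_u · r_v = 10,
  G = r_v · r_v = 5.
Evaluating at (u, v) = (-9/2, 5/2): E = 26, F = 10, G = 5.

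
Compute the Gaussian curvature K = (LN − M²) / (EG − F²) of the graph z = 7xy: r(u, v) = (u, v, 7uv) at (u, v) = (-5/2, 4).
K = -784/19053225

Coefficients of the first fundamental form: E = 49*v^2 + 1, F = 49*u*v, G = 49*u^2 + 1.
Coefficients of the second fundamental form: L = 0, M = 7/sqrt(49*u^2 + 49*v^2 + 1), N = 0.
Assemble K = (LN − M²)/(EG − F²) = -49/(2401*u^4 + 4802*u^2*v^2 + 98*u^2 + 2401*v^4 + 98*v^2 + 1). At (u, v) = (-5/2, 4): K = -784/19053225.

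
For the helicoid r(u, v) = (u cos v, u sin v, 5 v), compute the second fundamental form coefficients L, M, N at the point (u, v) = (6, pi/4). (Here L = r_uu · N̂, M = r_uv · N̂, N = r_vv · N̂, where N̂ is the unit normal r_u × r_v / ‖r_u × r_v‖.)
L = 0;  M = -5*sqrt(61)/61;  N = 0

Compute the unit normal N̂(u, v) = (5*sin(v)/sqrt(u^2 + 25), -5*cos(v)/sqrt(u^2 + 25), u/sqrt(u^2 + 25)), and the second partials r_uu, r_uv, r_vv. Take dot products:
  L(u, v) = r_uu · N̂ = 0,
  M(u, v) = r_uv · N̂ = -5/sqrt(u^2 + 25),
  N(u, v) = r_vv · N̂ = 0.
Evaluating at (u, v) = (6, pi/4):
  L = 0, M = -5*sqrt(61)/61, N = 0.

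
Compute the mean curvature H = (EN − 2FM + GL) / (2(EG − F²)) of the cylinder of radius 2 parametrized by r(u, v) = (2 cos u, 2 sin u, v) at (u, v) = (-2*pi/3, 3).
H = -1/4

With E = 4, F = 0, G = 1, L = -2, M = 0, N = 0, assemble
  H = (EN − 2FM + GL) / (2(EG − F²)) = -1/4.
At (u, v) = (-2*pi/3, 3): H = -1/4.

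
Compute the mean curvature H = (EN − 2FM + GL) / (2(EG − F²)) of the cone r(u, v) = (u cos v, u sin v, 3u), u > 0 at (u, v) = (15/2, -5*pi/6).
H = sqrt(10)/50

With E = 10, F = 0, G = u^2, L = 0, M = 0, N = 3*sqrt(10)*u^2/(10*Abs(u)), assemble
  H = (EN − 2FM + GL) / (2(EG − F²)) = 3*sqrt(10)/(20*Abs(u)).
At (u, v) = (15/2, -5*pi/6): H = sqrt(10)/50.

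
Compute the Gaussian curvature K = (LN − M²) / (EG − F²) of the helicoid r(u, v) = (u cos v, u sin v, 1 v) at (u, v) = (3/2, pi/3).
K = -16/169

Coefficients of the first fundamental form: E = 1, F = 0, G = u^2 + 1.
Coefficients of the second fundamental form: L = 0, M = -1/sqrt(u^2 + 1), N = 0.
Assemble K = (LN − M²)/(EG − F²) = -1/(u^2 + 1)^2. At (u, v) = (3/2, pi/3): K = -16/169.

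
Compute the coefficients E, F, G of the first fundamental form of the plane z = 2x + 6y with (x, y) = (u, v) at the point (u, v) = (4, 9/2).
E = 5;  F = 12;  G = 37

Partials: r_u = (1, 0, 2), r_v = (0, 1, 6). As functions of (u, v):
  E = r_u · r_u = 5,
  F = r_u · r_v = 12,
  G = r_v · r_v = 37.
Evaluating at (u, v) = (4, 9/2): E = 5, F = 12, G = 37.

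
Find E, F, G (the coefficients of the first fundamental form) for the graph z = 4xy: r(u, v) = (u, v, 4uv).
E = 16*v^2 + 1;  F = 16*u*v;  G = 16*u^2 + 1

Compute partials: r_u = (1, 0, 4*v), r_v = (0, 1, 4*u). Then
  E = r_u · r_u = 16*v^2 + 1,
  F = r_u · r_v = 16*u*v,
  G = r_v · r_v = 16*u^2 + 1.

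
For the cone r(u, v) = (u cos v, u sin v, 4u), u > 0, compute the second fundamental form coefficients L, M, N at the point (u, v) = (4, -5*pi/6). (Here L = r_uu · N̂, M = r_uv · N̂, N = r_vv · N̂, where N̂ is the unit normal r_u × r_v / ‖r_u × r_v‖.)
L = 0;  M = 0;  N = 16*sqrt(17)/17

Compute the unit normal N̂(u, v) = (-4*sqrt(17)*u*cos(v)/(17*Abs(u)), -4*sqrt(17)*u*sin(v)/(17*Abs(u)), sqrt(17)*u/(17*Abs(u))), and the second partials r_uu, r_uv, r_vv. Take dot products:
  L(u, v) = r_uu · N̂ = 0,
  M(u, v) = r_uv · N̂ = 0,
  N(u, v) = r_vv · N̂ = 4*sqrt(17)*u^2/(17*Abs(u)).
Evaluating at (u, v) = (4, -5*pi/6):
  L = 0, M = 0, N = 16*sqrt(17)/17.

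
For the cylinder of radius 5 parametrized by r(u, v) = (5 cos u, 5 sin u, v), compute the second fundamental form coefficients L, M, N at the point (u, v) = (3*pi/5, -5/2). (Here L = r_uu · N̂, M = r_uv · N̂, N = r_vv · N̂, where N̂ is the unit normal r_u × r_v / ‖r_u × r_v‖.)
L = -5;  M = 0;  N = 0

Compute the unit normal N̂(u, v) = (cos(u), sin(u), 0), and the second partials r_uu, r_uv, r_vv. Take dot products:
  L(u, v) = r_uu · N̂ = -5,
  M(u, v) = r_uv · N̂ = 0,
  N(u, v) = r_vv · N̂ = 0.
Evaluating at (u, v) = (3*pi/5, -5/2):
  L = -5, M = 0, N = 0.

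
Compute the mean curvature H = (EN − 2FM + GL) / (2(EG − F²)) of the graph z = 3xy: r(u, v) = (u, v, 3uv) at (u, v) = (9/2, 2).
H = -1944*sqrt(877)/769129

With E = 9*v^2 + 1, F = 9*u*v, G = 9*u^2 + 1, L = 0, M = 3/sqrt(9*u^2 + 9*v^2 + 1), N = 0, assemble
  H = (EN − 2FM + GL) / (2(EG − F²)) = -27*u*v/(9*u^2 + 9*v^2 + 1)^(3/2).
At (u, v) = (9/2, 2): H = -1944*sqrt(877)/769129.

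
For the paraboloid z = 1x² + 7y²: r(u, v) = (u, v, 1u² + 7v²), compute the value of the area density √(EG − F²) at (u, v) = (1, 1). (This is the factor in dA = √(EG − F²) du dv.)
√(EG − F²)|_{(1, 1)} = sqrt(201)

E = 4*u^2 + 1, F = 28*u*v, G = 196*v^2 + 1, so EG − F² = 4*u^2 + 196*v^2 + 1. Taking the positive square root: √(EG − F²) = sqrt(4*u^2 + 196*v^2 + 1). At (u, v) = (1, 1): sqrt(201).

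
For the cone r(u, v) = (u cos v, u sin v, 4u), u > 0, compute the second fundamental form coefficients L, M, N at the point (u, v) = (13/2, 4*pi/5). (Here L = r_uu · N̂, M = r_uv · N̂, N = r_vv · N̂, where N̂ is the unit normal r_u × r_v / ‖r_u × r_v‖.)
L = 0;  M = 0;  N = 26*sqrt(17)/17

Compute the unit normal N̂(u, v) = (-4*sqrt(17)*u*cos(v)/(17*Abs(u)), -4*sqrt(17)*u*sin(v)/(17*Abs(u)), sqrt(17)*u/(17*Abs(u))), and the second partials r_uu, r_uv, r_vv. Take dot products:
  L(u, v) = r_uu · N̂ = 0,
  M(u, v) = r_uv · N̂ = 0,
  N(u, v) = r_vv · N̂ = 4*sqrt(17)*u^2/(17*Abs(u)).
Evaluating at (u, v) = (13/2, 4*pi/5):
  L = 0, M = 0, N = 26*sqrt(17)/17.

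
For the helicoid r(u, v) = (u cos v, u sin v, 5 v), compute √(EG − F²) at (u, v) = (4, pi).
√(EG − F²)|_{(4, pi)} = sqrt(41)

E = 1, F = 0, G = u^2 + 25; EG − F² = u^2 + 25; √(EG − F²) = sqrt(u^2 + 25). At the given point: sqrt(41).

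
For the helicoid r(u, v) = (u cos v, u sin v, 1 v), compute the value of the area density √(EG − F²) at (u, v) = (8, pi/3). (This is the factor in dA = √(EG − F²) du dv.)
√(EG − F²)|_{(8, pi/3)} = sqrt(65)

E = 1, F = 0, G = u^2 + 1, so EG − F² = u^2 + 1. Taking the positive square root: √(EG − F²) = sqrt(u^2 + 1). At (u, v) = (8, pi/3): sqrt(65).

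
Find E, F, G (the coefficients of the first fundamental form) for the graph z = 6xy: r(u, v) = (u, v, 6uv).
E = 36*v^2 + 1;  F = 36*u*v;  G = 36*u^2 + 1

Compute partials: r_u = (1, 0, 6*v), r_v = (0, 1, 6*u). Then
  E = r_u · r_u = 36*v^2 + 1,
  F = r_u · r_v = 36*u*v,
  G = r_v · r_v = 36*u^2 + 1.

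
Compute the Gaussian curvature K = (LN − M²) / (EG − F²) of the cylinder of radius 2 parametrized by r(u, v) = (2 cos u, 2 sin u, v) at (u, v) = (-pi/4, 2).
K = 0

Coefficients of the first fundamental form: E = 4, F = 0, G = 1.
Coefficients of the second fundamental form: L = -2, M = 0, N = 0.
Assemble K = (LN − M²)/(EG − F²) = 0. At (u, v) = (-pi/4, 2): K = 0.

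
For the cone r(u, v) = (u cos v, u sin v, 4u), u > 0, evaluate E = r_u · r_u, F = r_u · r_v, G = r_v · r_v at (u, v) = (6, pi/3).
E = 17;  F = 0;  G = 36

Partials: r_u = (cos(v), sin(v), 4), r_v = (-u*sin(v), u*cos(v), 0). As functions of (u, v):
  E = r_u · r_u = 17,
  F = r_u · r_v = 0,
  G = r_v · r_v = u^2.
Evaluating at (u, v) = (6, pi/3): E = 17, F = 0, G = 36.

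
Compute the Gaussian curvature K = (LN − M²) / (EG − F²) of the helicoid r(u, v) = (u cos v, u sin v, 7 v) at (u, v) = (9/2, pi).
K = -784/76729

Coefficients of the first fundamental form: E = 1, F = 0, G = u^2 + 49.
Coefficients of the second fundamental form: L = 0, M = -7/sqrt(u^2 + 49), N = 0.
Assemble K = (LN − M²)/(EG − F²) = -49/(u^2 + 49)^2. At (u, v) = (9/2, pi): K = -784/76729.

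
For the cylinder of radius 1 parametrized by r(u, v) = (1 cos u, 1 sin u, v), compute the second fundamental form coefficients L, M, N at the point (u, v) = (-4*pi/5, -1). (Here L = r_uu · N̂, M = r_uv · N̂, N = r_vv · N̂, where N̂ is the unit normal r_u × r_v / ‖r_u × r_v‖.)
L = -1;  M = 0;  N = 0

Compute the unit normal N̂(u, v) = (cos(u), sin(u), 0), and the second partials r_uu, r_uv, r_vv. Take dot products:
  L(u, v) = r_uu · N̂ = -1,
  M(u, v) = r_uv · N̂ = 0,
  N(u, v) = r_vv · N̂ = 0.
Evaluating at (u, v) = (-4*pi/5, -1):
  L = -1, M = 0, N = 0.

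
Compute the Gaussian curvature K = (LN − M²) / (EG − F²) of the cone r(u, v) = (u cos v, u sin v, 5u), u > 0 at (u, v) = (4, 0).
K = 0

Coefficients of the first fundamental form: E = 26, F = 0, G = u^2.
Coefficients of the second fundamental form: L = 0, M = 0, N = 5*sqrt(26)*u^2/(26*Abs(u)).
Assemble K = (LN − M²)/(EG − F²) = 0. At (u, v) = (4, 0): K = 0.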